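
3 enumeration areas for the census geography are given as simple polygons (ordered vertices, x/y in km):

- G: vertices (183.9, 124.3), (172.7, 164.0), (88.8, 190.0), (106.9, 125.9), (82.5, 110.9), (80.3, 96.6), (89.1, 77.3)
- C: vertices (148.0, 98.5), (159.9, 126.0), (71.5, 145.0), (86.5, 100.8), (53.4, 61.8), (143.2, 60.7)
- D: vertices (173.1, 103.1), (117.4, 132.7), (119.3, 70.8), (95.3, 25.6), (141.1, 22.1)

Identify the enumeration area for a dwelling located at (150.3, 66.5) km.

D

Cast a ray rightward from (150.3, 66.5). For each polygon, the edges (by vertex number in listed order) whose endpoints lie on opposite sides of y = 66.5, where each meets that height, and whether that is right or left of the point:
G: no edge straddles that height → 0 crossings.
C: 4–5 at x≈57.39 (left), 6–1 at x≈143.94 (left) → 0 crossings.
D: 3–4 at x≈117.02 (left), 5–1 at x≈158.64 (right) → 1 crossing.
Only D has an odd count, so the point is inside D.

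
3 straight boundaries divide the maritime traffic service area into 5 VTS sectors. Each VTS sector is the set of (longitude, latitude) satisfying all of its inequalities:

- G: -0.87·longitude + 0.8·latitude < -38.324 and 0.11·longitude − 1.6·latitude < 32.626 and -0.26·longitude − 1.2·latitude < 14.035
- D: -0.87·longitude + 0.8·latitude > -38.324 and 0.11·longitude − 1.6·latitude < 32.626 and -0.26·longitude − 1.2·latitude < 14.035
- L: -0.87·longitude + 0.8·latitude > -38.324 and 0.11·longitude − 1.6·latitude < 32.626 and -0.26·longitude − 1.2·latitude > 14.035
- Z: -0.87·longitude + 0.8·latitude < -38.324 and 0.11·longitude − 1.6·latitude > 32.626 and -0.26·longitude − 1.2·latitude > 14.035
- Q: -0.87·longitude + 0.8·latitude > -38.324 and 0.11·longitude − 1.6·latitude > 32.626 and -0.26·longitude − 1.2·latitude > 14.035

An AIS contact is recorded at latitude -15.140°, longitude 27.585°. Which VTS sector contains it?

-0.87·27.585 + 0.8·-15.140 = -36.111, which is > -38.324
0.11·27.585 − 1.6·-15.140 = 27.258, which is < 32.626
-0.26·27.585 − 1.2·-15.140 = 10.996, which is < 14.035
This sign pattern matches D.

D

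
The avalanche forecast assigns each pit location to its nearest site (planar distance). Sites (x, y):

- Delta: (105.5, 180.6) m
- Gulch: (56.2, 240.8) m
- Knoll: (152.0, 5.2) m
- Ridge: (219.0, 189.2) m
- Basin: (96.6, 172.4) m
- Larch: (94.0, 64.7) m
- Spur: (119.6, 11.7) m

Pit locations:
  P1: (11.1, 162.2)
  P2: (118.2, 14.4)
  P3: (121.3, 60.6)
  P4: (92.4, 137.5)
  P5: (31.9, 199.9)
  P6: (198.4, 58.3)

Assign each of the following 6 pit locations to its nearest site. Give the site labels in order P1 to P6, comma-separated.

Basin, Spur, Larch, Basin, Gulch, Knoll

P1 → Basin (d²=7414.29)
P2 → Spur (d²=9.25)
P3 → Larch (d²=762.10)
P4 → Basin (d²=1235.65)
P5 → Gulch (d²=2263.30)
P6 → Knoll (d²=4972.57)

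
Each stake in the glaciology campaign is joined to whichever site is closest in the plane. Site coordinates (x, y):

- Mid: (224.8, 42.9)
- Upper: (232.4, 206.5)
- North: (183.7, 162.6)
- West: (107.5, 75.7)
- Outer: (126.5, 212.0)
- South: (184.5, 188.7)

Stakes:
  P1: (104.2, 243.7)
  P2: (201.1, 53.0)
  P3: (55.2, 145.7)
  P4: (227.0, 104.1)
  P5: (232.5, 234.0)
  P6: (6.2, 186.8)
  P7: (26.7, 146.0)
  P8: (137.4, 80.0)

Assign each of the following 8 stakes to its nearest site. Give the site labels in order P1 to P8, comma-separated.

P1 → Outer (d²=1502.18)
P2 → Mid (d²=663.70)
P3 → West (d²=7635.29)
P4 → Mid (d²=3750.28)
P5 → Upper (d²=756.26)
P6 → Outer (d²=15107.13)
P7 → West (d²=11470.73)
P8 → West (d²=912.50)

Outer, Mid, West, Mid, Upper, Outer, West, West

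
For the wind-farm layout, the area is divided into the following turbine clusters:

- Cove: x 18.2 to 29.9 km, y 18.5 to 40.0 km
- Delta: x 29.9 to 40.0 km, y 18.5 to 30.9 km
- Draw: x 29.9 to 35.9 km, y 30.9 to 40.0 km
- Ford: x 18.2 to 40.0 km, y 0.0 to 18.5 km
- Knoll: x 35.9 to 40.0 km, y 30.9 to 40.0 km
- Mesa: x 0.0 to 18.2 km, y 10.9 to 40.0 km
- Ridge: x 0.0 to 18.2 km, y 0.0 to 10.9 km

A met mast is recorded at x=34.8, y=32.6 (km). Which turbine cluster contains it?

The point has x = 34.8 and y = 32.6.
Only Draw satisfies 29.9 ≤ x ≤ 35.9 and 30.9 ≤ y ≤ 40.0.

Draw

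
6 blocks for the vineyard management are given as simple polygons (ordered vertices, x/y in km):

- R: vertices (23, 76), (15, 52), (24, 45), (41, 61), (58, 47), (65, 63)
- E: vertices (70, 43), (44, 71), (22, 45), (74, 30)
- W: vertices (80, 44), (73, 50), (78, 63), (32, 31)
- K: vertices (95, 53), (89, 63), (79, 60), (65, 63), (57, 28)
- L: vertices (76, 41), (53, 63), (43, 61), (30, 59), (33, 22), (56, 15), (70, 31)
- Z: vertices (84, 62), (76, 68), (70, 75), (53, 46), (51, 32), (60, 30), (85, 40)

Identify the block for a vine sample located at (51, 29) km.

Cast a ray rightward from (51, 29). For each polygon, the edges (by vertex number in listed order) whose endpoints lie on opposite sides of y = 29, where each meets that height, and whether that is right or left of the point:
R: no edge straddles that height → 0 crossings.
E: no edge straddles that height → 0 crossings.
W: no edge straddles that height → 0 crossings.
K: 4–5 at x≈57.2 (right), 5–1 at x≈58.5 (right) → 2 crossings.
L: 4–5 at x≈32.4 (left), 6–7 at x≈68.2 (right) → 1 crossing.
Z: no edge straddles that height → 0 crossings.
Only L has an odd count, so the point is inside L.

L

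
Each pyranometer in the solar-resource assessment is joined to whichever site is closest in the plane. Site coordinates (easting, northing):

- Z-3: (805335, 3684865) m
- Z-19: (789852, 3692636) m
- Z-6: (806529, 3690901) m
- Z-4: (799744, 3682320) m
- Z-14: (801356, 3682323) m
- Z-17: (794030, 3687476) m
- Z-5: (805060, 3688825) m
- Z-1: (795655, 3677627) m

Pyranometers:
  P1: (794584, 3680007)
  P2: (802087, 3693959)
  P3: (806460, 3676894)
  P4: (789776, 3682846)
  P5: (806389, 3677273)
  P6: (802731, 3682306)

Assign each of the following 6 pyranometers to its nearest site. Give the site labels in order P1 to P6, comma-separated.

P1 → Z-1 (d²=6811441.00)
P2 → Z-6 (d²=29082728.00)
P3 → Z-14 (d²=55524857.00)
P4 → Z-17 (d²=39533416.00)
P5 → Z-14 (d²=50833589.00)
P6 → Z-14 (d²=1890914.00)

Z-1, Z-6, Z-14, Z-17, Z-14, Z-14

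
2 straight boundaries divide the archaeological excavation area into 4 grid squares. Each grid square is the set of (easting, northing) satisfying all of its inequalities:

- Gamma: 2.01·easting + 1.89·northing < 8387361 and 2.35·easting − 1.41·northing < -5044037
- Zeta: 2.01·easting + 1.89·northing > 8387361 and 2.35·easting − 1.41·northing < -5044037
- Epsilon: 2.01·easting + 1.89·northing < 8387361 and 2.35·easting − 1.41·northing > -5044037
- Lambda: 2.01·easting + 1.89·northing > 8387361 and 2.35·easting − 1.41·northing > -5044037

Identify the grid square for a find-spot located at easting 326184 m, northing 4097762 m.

Lambda

2.01·326184 + 1.89·4097762 = 8400400.020, which is > 8387361
2.35·326184 − 1.41·4097762 = -5011312.020, which is > -5044037
This sign pattern matches Lambda.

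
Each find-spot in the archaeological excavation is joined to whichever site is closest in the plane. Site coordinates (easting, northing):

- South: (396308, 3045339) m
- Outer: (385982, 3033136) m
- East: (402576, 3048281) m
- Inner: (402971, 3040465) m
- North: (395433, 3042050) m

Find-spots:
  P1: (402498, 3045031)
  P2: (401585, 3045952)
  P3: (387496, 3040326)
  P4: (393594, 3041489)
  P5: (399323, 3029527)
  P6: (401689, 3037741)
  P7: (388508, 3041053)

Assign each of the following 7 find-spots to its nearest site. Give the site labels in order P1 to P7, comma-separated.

P1 → East (d²=10568584.00)
P2 → East (d²=6406322.00)
P3 → Outer (d²=53988296.00)
P4 → North (d²=3696642.00)
P5 → Inner (d²=132947748.00)
P6 → Inner (d²=9063700.00)
P7 → North (d²=48949634.00)

East, East, Outer, North, Inner, Inner, North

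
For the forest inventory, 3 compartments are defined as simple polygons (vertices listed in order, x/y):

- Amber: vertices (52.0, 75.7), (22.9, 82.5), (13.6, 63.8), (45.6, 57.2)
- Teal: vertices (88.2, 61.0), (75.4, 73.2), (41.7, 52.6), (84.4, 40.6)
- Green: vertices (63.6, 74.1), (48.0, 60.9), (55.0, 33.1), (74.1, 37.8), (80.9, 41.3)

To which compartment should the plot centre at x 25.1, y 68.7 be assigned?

Cast a ray rightward from (25.1, 68.7). For each polygon, the edges (by vertex number in listed order) whose endpoints lie on opposite sides of y = 68.7, where each meets that height, and whether that is right or left of the point:
Amber: 2–3 at x≈16.04 (left), 4–1 at x≈49.58 (right) → 1 crossing.
Teal: 1–2 at x≈80.12 (right), 2–3 at x≈68.04 (right) → 2 crossings.
Green: 1–2 at x≈57.22 (right), 5–1 at x≈66.45 (right) → 2 crossings.
Only Amber has an odd count, so the point is inside Amber.

Amber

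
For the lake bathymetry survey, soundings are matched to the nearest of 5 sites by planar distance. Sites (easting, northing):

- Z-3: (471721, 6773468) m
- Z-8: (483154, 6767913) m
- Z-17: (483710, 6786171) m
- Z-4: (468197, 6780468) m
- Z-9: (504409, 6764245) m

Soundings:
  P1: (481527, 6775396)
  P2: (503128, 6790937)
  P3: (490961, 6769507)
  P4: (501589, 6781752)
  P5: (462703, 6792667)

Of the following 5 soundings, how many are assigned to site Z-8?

2

P1 → Z-8
P2 → Z-17
P3 → Z-8
P4 → Z-9
P5 → Z-4
2 of the 5 go to Z-8.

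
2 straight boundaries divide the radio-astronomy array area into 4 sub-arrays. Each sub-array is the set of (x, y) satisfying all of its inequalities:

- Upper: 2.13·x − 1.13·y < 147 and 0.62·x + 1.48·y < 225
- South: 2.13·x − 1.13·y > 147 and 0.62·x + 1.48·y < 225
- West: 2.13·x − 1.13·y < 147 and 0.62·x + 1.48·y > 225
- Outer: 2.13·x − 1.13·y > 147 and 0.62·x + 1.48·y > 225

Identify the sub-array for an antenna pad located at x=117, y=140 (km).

2.13·117 − 1.13·140 = 91.010, which is < 147
0.62·117 + 1.48·140 = 279.740, which is > 225
This sign pattern matches West.

West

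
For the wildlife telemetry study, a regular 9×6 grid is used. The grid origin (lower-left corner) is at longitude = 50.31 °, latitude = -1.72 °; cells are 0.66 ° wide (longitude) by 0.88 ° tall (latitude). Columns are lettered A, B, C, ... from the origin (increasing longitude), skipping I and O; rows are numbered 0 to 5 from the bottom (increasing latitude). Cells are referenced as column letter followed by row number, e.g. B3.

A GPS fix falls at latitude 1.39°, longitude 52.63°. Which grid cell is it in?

Column index: ⌊(52.63 − 50.31) / 0.66⌋ = ⌊3.515⌋ = 3 → column D
Row offset from origin: ⌊(1.39 − -1.72) / 0.88⌋ = ⌊3.534⌋ = 3 → row 3

D3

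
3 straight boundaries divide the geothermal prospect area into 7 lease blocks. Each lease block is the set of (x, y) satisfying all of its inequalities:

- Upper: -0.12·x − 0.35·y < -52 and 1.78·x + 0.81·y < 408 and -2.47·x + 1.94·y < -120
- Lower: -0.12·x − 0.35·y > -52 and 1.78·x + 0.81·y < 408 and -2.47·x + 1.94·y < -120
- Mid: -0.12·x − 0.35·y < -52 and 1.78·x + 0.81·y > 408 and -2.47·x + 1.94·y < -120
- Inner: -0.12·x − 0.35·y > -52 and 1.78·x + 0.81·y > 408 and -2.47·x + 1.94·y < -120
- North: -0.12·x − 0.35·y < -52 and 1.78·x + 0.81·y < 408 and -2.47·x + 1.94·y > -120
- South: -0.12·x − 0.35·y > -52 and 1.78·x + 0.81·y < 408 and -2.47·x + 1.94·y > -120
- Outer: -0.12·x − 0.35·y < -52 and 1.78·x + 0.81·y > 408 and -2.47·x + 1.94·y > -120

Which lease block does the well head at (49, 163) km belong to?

North

-0.12·49 − 0.35·163 = -62.930, which is < -52
1.78·49 + 0.81·163 = 219.250, which is < 408
-2.47·49 + 1.94·163 = 195.190, which is > -120
This sign pattern matches North.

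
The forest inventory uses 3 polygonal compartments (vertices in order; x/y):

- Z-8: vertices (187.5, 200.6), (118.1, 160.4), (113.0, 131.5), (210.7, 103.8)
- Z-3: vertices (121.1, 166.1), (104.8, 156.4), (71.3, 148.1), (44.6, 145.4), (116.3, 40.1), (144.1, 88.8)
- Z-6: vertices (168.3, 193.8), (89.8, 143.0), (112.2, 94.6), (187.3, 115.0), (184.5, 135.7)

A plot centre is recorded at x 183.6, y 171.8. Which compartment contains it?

Cast a ray rightward from (183.6, 171.8). For each polygon, the edges (by vertex number in listed order) whose endpoints lie on opposite sides of y = 171.8, where each meets that height, and whether that is right or left of the point:
Z-8: 1–2 at x≈137.78 (left), 4–1 at x≈194.40 (right) → 1 crossing.
Z-3: no edge straddles that height → 0 crossings.
Z-6: 1–2 at x≈134.30 (left), 5–1 at x≈174.43 (left) → 0 crossings.
Only Z-8 has an odd count, so the point is inside Z-8.

Z-8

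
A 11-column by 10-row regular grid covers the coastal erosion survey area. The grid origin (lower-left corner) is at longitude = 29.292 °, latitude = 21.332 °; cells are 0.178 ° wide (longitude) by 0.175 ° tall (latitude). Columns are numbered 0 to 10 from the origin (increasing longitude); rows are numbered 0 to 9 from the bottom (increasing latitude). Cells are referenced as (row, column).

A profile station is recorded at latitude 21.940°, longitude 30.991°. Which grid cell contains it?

(3, 9)

Column index: ⌊(30.991 − 29.292) / 0.178⌋ = ⌊9.545⌋ = 9
Row offset from origin: ⌊(21.940 − 21.332) / 0.175⌋ = ⌊3.474⌋ = 3 → row 3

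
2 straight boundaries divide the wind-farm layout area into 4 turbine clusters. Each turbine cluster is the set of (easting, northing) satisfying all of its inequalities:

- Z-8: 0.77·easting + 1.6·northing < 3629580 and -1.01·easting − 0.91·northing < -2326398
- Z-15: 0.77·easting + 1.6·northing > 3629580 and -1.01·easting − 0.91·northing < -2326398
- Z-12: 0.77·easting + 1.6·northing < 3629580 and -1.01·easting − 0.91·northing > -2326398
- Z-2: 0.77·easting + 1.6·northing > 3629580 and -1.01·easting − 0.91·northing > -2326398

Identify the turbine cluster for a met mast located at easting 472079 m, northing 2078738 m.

Z-15

0.77·472079 + 1.6·2078738 = 3689481.630, which is > 3629580
-1.01·472079 − 0.91·2078738 = -2368451.370, which is < -2326398
This sign pattern matches Z-15.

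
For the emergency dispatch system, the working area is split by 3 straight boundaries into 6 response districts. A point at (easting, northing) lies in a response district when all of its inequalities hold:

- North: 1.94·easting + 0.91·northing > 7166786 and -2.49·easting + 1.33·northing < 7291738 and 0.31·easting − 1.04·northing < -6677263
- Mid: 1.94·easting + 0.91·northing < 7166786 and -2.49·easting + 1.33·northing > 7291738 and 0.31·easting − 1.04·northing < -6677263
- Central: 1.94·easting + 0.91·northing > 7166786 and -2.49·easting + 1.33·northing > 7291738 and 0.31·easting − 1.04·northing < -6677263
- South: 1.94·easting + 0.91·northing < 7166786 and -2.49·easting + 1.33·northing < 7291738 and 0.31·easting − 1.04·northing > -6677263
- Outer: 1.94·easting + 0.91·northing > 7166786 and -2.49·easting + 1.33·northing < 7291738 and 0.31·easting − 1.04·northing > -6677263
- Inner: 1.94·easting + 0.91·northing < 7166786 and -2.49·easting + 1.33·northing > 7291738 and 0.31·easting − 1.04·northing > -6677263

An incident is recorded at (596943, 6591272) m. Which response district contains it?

1.94·596943 + 0.91·6591272 = 7156126.940, which is < 7166786
-2.49·596943 + 1.33·6591272 = 7280003.690, which is < 7291738
0.31·596943 − 1.04·6591272 = -6669870.550, which is > -6677263
This sign pattern matches South.

South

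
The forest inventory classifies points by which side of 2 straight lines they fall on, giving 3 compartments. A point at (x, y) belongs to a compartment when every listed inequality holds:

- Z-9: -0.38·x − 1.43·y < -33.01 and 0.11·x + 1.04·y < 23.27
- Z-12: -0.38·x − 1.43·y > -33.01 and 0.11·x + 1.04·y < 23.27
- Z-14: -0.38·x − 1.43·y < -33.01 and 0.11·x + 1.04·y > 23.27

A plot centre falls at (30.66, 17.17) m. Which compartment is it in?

-0.38·30.66 − 1.43·17.17 = -36.204, which is < -33.01
0.11·30.66 + 1.04·17.17 = 21.229, which is < 23.27
This sign pattern matches Z-9.

Z-9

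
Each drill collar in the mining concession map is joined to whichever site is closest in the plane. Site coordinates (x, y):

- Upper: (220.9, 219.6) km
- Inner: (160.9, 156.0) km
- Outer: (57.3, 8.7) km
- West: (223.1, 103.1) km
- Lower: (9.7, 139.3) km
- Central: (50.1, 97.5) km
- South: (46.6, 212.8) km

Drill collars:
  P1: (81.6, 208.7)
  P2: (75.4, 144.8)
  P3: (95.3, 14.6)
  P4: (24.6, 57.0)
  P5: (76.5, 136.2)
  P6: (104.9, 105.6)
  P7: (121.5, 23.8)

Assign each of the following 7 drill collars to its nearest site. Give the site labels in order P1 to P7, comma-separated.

South, Central, Outer, Central, Central, Central, Outer

P1 → South (d²=1241.81)
P2 → Central (d²=2877.38)
P3 → Outer (d²=1478.81)
P4 → Central (d²=2290.50)
P5 → Central (d²=2194.65)
P6 → Central (d²=3068.65)
P7 → Outer (d²=4349.65)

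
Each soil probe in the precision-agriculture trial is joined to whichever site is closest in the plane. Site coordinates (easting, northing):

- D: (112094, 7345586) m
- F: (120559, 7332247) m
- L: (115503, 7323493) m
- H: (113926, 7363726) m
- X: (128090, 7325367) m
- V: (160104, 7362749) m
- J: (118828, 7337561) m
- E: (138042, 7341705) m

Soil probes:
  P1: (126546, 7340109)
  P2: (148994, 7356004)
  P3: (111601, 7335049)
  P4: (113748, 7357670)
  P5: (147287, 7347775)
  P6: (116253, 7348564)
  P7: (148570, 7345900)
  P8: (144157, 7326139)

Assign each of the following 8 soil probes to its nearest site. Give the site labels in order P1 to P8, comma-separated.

J, V, J, H, E, D, E, X

P1 → J (d²=66059828.00)
P2 → V (d²=168927125.00)
P3 → J (d²=58539673.00)
P4 → H (d²=36706820.00)
P5 → E (d²=122314925.00)
P6 → D (d²=26165765.00)
P7 → E (d²=128436809.00)
P8 → X (d²=258744473.00)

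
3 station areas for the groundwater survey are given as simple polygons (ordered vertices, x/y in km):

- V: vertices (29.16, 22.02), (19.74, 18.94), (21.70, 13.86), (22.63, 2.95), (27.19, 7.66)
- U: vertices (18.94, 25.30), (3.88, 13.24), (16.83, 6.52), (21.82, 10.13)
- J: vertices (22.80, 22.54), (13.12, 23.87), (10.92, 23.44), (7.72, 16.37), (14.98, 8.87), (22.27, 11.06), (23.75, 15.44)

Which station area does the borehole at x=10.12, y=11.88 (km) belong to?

Cast a ray rightward from (10.12, 11.88). For each polygon, the edges (by vertex number in listed order) whose endpoints lie on opposite sides of y = 11.88, where each meets that height, and whether that is right or left of the point:
V: 3–4 at x≈21.869 (right), 5–1 at x≈27.769 (right) → 2 crossings.
U: 2–3 at x≈6.501 (left), 4–1 at x≈21.488 (right) → 1 crossing.
J: 4–5 at x≈12.066 (right), 6–7 at x≈22.547 (right) → 2 crossings.
Only U has an odd count, so the point is inside U.

U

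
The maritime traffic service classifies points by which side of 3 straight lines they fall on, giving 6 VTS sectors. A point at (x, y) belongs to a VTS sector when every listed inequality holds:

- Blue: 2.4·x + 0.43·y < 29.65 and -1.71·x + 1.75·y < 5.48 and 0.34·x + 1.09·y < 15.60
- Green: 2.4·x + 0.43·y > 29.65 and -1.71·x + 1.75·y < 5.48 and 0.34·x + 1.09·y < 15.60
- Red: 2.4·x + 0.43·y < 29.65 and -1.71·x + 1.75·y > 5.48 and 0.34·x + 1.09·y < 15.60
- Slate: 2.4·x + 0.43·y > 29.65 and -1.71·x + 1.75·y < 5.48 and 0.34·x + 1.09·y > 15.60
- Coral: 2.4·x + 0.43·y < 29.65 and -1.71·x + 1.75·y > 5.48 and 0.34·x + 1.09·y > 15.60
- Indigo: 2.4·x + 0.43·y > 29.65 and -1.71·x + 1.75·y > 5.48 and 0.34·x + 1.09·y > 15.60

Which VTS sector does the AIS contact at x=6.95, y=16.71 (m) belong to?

Coral

2.4·6.95 + 0.43·16.71 = 23.865, which is < 29.65
-1.71·6.95 + 1.75·16.71 = 17.358, which is > 5.48
0.34·6.95 + 1.09·16.71 = 20.577, which is > 15.60
This sign pattern matches Coral.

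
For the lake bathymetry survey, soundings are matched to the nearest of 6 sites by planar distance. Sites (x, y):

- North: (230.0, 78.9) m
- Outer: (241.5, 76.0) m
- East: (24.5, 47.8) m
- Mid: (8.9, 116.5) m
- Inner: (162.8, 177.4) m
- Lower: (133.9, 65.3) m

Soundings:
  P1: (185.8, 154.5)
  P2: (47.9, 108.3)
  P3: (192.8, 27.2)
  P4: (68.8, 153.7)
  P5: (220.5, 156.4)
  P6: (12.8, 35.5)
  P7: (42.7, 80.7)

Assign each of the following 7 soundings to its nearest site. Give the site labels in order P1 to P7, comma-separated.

Inner, Mid, North, Mid, Inner, East, East

P1 → Inner (d²=1053.41)
P2 → Mid (d²=1588.24)
P3 → North (d²=4056.73)
P4 → Mid (d²=4971.85)
P5 → Inner (d²=3770.29)
P6 → East (d²=288.18)
P7 → East (d²=1413.65)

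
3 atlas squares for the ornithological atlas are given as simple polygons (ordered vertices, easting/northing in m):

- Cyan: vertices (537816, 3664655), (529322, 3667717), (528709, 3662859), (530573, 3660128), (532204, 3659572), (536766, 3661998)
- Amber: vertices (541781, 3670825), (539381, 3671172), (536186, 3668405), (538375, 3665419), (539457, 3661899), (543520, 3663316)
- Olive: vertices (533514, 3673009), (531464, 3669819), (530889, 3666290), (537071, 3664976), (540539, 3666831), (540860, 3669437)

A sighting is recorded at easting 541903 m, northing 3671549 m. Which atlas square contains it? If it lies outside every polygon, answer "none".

Cast a ray rightward from (541903, 3671549). For each polygon, the edges (by vertex number in listed order) whose endpoints lie on opposite sides of northing = 3671549, where each meets that height, and whether that is right or left of the point:
Cyan: no edge straddles that height → 0 crossings.
Amber: no edge straddles that height → 0 crossings.
Olive: 1–2 at easting≈532575.8 (left), 6–1 at easting≈536516.6 (left) → 0 crossings.
All counts are even, so the point lies outside every listed polygon.

none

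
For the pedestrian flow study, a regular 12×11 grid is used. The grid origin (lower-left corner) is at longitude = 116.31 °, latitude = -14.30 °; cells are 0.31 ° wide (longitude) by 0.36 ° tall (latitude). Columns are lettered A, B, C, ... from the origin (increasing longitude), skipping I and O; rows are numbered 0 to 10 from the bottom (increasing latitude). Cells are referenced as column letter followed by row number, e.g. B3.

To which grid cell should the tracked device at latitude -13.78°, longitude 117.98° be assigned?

F1

Column index: ⌊(117.98 − 116.31) / 0.31⌋ = ⌊5.387⌋ = 5 → column F
Row offset from origin: ⌊(-13.78 − -14.30) / 0.36⌋ = ⌊1.444⌋ = 1 → row 1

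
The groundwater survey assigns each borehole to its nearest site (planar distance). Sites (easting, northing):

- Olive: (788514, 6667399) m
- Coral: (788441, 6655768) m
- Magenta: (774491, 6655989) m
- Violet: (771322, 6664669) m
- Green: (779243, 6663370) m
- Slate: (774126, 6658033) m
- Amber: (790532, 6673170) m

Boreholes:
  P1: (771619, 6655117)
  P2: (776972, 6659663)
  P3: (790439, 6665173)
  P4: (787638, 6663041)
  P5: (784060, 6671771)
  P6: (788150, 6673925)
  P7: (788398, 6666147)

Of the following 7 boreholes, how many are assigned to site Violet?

0

P1 → Magenta
P2 → Slate
P3 → Olive
P4 → Olive
P5 → Olive
P6 → Amber
P7 → Olive
0 of the 7 go to Violet.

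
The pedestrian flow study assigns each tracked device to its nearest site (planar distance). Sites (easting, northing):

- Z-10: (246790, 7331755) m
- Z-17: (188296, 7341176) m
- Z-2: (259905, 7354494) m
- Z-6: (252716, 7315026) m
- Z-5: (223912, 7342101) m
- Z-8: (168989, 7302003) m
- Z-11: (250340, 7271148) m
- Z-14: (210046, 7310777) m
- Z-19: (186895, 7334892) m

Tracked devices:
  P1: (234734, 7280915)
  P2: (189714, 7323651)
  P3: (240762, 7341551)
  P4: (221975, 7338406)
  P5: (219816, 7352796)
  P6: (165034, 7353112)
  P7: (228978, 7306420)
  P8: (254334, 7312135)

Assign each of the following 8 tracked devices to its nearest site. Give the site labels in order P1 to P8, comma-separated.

P1 → Z-11 (d²=338941525.00)
P2 → Z-19 (d²=134306842.00)
P3 → Z-10 (d²=132298400.00)
P4 → Z-5 (d²=17404994.00)
P5 → Z-5 (d²=131160241.00)
P6 → Z-17 (d²=683588740.00)
P7 → Z-14 (d²=377404073.00)
P8 → Z-6 (d²=10975805.00)

Z-11, Z-19, Z-10, Z-5, Z-5, Z-17, Z-14, Z-6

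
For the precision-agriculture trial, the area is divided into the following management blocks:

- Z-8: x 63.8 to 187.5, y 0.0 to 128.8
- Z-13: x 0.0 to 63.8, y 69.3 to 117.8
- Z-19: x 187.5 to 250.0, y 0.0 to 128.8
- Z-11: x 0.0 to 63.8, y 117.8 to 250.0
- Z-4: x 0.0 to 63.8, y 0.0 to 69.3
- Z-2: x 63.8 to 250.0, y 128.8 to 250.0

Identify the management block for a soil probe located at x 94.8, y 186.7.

The point has x = 94.8 and y = 186.7.
Only Z-2 satisfies 63.8 ≤ x ≤ 250.0 and 128.8 ≤ y ≤ 250.0.

Z-2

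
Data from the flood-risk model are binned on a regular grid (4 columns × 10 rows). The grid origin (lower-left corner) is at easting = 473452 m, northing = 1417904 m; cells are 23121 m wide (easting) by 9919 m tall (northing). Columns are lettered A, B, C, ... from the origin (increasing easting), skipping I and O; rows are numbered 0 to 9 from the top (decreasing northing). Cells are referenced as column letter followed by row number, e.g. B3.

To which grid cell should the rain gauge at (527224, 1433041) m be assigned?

C8

Column index: ⌊(527224 − 473452) / 23121⌋ = ⌊2.326⌋ = 2 → column C
Row offset from origin: ⌊(1433041 − 1417904) / 9919⌋ = ⌊1.526⌋ = 1 → row 8 (counted from top)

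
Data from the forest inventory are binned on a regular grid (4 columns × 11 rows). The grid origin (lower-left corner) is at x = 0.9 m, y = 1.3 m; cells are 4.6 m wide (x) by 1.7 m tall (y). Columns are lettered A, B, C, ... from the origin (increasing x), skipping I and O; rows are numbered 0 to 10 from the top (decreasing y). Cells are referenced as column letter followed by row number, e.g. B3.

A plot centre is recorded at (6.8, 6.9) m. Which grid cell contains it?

Column index: ⌊(6.8 − 0.9) / 4.6⌋ = ⌊1.283⌋ = 1 → column B
Row offset from origin: ⌊(6.9 − 1.3) / 1.7⌋ = ⌊3.294⌋ = 3 → row 7 (counted from top)

B7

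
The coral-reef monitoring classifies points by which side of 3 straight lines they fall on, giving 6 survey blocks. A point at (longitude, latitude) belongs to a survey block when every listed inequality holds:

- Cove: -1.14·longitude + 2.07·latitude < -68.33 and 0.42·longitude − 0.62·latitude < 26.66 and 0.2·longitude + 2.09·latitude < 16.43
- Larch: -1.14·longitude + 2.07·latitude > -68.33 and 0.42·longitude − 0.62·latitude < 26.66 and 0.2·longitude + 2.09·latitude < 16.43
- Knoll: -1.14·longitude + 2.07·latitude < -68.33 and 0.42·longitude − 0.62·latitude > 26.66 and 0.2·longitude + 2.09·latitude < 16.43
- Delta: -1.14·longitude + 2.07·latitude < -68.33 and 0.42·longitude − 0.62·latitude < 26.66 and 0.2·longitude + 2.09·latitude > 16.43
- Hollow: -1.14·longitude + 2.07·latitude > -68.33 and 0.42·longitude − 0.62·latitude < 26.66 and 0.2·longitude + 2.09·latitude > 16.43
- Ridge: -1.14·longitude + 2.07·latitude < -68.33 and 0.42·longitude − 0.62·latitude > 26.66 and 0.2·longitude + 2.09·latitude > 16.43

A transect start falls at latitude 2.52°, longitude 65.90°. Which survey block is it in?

Delta

-1.14·65.90 + 2.07·2.52 = -69.910, which is < -68.33
0.42·65.90 − 0.62·2.52 = 26.116, which is < 26.66
0.2·65.90 + 2.09·2.52 = 18.447, which is > 16.43
This sign pattern matches Delta.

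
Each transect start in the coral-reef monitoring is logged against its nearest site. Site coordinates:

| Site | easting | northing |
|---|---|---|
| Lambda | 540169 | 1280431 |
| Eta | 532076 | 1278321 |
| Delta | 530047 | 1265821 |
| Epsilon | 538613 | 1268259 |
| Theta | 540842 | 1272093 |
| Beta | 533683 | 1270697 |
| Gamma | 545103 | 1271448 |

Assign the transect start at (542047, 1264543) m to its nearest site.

Squared distances to each site:
Lambda: 255955428.000; Eta: 289254125.000; Delta: 145633284.000; Epsilon: 25601012.000; Theta: 58454525.000; Beta: 107828212.000; Gamma: 57018161.000.
Minimum at Epsilon.

Epsilon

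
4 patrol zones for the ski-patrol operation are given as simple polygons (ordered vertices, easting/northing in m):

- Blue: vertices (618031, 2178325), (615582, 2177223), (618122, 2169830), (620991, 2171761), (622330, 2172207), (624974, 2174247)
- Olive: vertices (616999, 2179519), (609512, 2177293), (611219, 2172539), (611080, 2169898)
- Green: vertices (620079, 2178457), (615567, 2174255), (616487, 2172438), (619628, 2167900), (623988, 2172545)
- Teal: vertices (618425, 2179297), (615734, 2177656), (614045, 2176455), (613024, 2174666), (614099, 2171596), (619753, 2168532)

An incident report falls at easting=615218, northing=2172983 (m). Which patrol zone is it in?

Teal

Cast a ray rightward from (615218, 2172983). For each polygon, the edges (by vertex number in listed order) whose endpoints lie on opposite sides of northing = 2172983, where each meets that height, and whether that is right or left of the point:
Blue: 2–3 at easting≈617038.7 (right), 5–6 at easting≈623335.8 (right) → 2 crossings.
Olive: 2–3 at easting≈611059.6 (left), 4–1 at easting≈612977.9 (left) → 0 crossings.
Green: 2–3 at easting≈616211.1 (right), 5–1 at easting≈623698.4 (right) → 2 crossings.
Teal: 4–5 at easting≈613613.3 (left), 6–1 at easting≈619203.9 (right) → 1 crossing.
Only Teal has an odd count, so the point is inside Teal.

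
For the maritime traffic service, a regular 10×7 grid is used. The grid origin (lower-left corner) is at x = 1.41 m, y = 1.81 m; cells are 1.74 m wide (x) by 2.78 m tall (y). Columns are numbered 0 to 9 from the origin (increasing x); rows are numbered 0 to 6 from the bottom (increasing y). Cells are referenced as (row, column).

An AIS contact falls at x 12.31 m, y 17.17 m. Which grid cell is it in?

(5, 6)

Column index: ⌊(12.31 − 1.41) / 1.74⌋ = ⌊6.264⌋ = 6
Row offset from origin: ⌊(17.17 − 1.81) / 2.78⌋ = ⌊5.525⌋ = 5 → row 5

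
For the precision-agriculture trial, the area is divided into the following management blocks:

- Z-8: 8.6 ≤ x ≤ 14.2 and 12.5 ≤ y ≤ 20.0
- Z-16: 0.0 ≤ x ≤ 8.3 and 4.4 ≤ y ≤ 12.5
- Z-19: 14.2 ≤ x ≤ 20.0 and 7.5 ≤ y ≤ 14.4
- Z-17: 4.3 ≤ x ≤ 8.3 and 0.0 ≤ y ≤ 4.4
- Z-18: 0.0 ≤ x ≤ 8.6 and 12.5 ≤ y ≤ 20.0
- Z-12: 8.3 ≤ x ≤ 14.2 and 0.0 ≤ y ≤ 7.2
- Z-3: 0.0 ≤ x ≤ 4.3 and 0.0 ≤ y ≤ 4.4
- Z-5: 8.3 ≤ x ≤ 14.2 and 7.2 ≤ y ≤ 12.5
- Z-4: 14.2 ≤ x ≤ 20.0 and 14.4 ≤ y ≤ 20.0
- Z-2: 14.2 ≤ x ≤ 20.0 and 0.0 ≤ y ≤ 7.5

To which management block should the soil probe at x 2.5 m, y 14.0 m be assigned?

Z-18

The point has x = 2.5 and y = 14.0.
Only Z-18 satisfies 0.0 ≤ x ≤ 8.6 and 12.5 ≤ y ≤ 20.0.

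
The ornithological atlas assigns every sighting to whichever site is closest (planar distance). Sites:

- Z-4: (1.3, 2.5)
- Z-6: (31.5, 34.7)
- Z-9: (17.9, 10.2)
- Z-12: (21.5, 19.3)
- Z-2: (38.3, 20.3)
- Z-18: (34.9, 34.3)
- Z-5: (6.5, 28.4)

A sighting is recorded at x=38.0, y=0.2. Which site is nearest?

Z-2

Squared distances to each site:
Z-4: 1352.180; Z-6: 1232.500; Z-9: 504.010; Z-12: 637.060; Z-2: 404.100; Z-18: 1172.420; Z-5: 1787.490.
Minimum at Z-2.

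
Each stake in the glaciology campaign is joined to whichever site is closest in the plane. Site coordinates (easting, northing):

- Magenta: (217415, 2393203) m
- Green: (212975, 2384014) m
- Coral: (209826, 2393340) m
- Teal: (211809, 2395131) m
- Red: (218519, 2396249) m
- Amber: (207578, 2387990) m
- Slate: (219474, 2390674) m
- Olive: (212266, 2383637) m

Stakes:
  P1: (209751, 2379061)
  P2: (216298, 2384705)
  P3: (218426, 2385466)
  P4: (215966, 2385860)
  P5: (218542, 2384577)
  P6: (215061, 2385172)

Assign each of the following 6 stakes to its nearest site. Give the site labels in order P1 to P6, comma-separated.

Olive, Green, Slate, Green, Green, Green

P1 → Olive (d²=27265001.00)
P2 → Green (d²=11519810.00)
P3 → Slate (d²=28221568.00)
P4 → Green (d²=12353797.00)
P5 → Green (d²=31308458.00)
P6 → Green (d²=5692360.00)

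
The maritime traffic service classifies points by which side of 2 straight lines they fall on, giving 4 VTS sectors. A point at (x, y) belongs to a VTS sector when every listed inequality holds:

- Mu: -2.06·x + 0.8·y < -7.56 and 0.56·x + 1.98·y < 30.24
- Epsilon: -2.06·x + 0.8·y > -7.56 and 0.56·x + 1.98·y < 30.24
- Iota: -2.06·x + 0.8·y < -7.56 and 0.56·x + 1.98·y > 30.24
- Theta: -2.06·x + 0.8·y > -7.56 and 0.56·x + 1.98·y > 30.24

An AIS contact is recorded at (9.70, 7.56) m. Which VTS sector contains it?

-2.06·9.70 + 0.8·7.56 = -13.934, which is < -7.56
0.56·9.70 + 1.98·7.56 = 20.401, which is < 30.24
This sign pattern matches Mu.

Mu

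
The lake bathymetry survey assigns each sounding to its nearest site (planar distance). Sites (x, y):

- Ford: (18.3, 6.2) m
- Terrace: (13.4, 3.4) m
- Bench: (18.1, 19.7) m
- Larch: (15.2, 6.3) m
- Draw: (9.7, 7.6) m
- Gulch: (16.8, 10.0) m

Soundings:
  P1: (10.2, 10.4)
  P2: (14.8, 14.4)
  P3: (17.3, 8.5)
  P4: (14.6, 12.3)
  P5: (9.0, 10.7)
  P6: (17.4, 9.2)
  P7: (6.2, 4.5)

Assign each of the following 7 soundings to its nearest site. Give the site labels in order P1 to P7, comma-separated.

P1 → Draw (d²=8.09)
P2 → Gulch (d²=23.36)
P3 → Gulch (d²=2.50)
P4 → Gulch (d²=10.13)
P5 → Draw (d²=10.10)
P6 → Gulch (d²=1.00)
P7 → Draw (d²=21.86)

Draw, Gulch, Gulch, Gulch, Draw, Gulch, Draw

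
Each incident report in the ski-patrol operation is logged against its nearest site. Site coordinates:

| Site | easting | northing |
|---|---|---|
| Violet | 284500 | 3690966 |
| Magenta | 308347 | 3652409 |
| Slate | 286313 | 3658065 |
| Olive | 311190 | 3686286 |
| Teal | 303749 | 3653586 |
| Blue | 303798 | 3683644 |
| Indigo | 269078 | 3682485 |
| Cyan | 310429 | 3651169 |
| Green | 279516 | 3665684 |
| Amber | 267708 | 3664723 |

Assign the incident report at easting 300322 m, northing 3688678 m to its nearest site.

Squared distances to each site:
Violet: 255570628.000; Magenta: 1379840986.000; Slate: 1133407850.000; Olive: 123835088.000; Teal: 1243192793.000; Blue: 37423732.000; Indigo: 1014540785.000; Cyan: 1509076530.000; Green: 961613672.000; Amber: 1637515021.000.
Minimum at Blue.

Blue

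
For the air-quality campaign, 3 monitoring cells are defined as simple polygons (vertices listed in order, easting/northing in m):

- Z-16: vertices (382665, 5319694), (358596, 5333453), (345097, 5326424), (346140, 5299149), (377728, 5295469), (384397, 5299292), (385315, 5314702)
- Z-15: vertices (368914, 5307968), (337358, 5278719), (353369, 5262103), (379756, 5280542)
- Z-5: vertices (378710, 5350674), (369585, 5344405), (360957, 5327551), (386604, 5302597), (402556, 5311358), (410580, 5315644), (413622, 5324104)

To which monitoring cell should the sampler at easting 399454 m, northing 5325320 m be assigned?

Z-5

Cast a ray rightward from (399454, 5325320). For each polygon, the edges (by vertex number in listed order) whose endpoints lie on opposite sides of northing = 5325320, where each meets that height, and whether that is right or left of the point:
Z-16: 1–2 at easting≈372823.3 (left), 3–4 at easting≈345139.2 (left) → 0 crossings.
Z-15: no edge straddles that height → 0 crossings.
Z-5: 3–4 at easting≈363250.0 (left), 7–1 at easting≈412024.2 (right) → 1 crossing.
Only Z-5 has an odd count, so the point is inside Z-5.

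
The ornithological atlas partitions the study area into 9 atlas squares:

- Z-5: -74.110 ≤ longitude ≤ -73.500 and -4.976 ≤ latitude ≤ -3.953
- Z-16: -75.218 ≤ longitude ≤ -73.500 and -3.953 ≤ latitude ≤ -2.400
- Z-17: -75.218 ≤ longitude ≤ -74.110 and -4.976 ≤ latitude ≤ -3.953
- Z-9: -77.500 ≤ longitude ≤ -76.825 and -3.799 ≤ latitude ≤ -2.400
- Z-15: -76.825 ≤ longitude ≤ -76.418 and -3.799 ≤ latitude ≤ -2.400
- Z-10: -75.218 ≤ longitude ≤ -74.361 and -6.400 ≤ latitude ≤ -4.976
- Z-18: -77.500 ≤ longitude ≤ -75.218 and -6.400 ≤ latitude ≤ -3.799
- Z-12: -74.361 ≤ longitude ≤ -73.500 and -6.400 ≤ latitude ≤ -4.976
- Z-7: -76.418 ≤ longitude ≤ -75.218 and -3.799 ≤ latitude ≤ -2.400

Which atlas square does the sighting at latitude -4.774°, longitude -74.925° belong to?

Z-17

The point has longitude = -74.925 and latitude = -4.774.
Only Z-17 satisfies -75.218 ≤ longitude ≤ -74.110 and -4.976 ≤ latitude ≤ -3.953.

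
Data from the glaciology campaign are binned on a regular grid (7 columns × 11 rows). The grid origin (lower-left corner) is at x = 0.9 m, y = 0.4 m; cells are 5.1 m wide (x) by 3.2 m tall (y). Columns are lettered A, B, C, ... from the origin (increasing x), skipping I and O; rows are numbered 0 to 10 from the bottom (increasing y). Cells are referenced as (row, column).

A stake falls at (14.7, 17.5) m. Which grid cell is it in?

(5, C)

Column index: ⌊(14.7 − 0.9) / 5.1⌋ = ⌊2.706⌋ = 2 → column C
Row offset from origin: ⌊(17.5 − 0.4) / 3.2⌋ = ⌊5.344⌋ = 5 → row 5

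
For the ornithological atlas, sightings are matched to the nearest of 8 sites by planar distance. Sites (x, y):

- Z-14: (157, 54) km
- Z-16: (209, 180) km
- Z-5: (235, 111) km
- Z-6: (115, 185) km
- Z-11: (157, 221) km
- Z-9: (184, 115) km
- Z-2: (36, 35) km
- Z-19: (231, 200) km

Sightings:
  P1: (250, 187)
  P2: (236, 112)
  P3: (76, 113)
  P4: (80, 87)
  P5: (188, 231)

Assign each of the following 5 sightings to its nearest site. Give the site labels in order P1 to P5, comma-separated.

Z-19, Z-5, Z-6, Z-2, Z-11

P1 → Z-19 (d²=530.00)
P2 → Z-5 (d²=2.00)
P3 → Z-6 (d²=6705.00)
P4 → Z-2 (d²=4640.00)
P5 → Z-11 (d²=1061.00)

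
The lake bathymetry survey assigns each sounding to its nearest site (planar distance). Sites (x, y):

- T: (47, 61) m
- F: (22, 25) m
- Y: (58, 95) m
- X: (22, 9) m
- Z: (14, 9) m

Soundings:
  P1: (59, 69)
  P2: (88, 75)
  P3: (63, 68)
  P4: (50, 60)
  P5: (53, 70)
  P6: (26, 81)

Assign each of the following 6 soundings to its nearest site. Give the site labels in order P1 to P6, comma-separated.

P1 → T (d²=208.00)
P2 → Y (d²=1300.00)
P3 → T (d²=305.00)
P4 → T (d²=10.00)
P5 → T (d²=117.00)
P6 → T (d²=841.00)

T, Y, T, T, T, T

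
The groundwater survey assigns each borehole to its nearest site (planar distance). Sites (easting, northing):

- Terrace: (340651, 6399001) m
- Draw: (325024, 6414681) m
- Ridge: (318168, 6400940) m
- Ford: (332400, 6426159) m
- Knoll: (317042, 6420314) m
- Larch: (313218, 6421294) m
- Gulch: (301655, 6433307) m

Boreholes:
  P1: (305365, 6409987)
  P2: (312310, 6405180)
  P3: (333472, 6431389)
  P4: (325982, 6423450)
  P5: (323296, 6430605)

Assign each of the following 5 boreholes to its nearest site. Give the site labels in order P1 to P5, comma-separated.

P1 → Larch (d²=189517858.00)
P2 → Ridge (d²=52293764.00)
P3 → Ford (d²=28502084.00)
P4 → Ford (d²=48529405.00)
P5 → Ford (d²=102649732.00)

Larch, Ridge, Ford, Ford, Ford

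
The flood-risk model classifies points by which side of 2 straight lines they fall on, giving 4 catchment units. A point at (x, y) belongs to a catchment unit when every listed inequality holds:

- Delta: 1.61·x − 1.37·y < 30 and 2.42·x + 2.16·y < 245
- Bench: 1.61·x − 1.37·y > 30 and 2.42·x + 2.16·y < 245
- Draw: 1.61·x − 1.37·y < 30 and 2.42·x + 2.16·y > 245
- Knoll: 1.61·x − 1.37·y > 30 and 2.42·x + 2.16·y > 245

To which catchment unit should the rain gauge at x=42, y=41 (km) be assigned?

1.61·42 − 1.37·41 = 11.450, which is < 30
2.42·42 + 2.16·41 = 190.200, which is < 245
This sign pattern matches Delta.

Delta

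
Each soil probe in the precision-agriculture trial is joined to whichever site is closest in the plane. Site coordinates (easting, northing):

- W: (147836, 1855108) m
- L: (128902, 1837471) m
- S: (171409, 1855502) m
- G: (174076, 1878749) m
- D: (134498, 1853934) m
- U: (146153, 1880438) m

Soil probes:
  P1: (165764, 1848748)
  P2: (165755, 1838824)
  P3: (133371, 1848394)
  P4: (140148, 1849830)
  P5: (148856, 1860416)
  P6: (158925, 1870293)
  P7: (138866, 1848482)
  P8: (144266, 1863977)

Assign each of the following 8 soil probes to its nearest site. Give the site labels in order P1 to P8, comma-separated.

S, S, D, D, W, U, D, W

P1 → S (d²=77482541.00)
P2 → S (d²=310123400.00)
P3 → D (d²=31961729.00)
P4 → D (d²=48765316.00)
P5 → W (d²=29215264.00)
P6 → U (d²=266045009.00)
P7 → D (d²=48803728.00)
P8 → W (d²=91404061.00)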